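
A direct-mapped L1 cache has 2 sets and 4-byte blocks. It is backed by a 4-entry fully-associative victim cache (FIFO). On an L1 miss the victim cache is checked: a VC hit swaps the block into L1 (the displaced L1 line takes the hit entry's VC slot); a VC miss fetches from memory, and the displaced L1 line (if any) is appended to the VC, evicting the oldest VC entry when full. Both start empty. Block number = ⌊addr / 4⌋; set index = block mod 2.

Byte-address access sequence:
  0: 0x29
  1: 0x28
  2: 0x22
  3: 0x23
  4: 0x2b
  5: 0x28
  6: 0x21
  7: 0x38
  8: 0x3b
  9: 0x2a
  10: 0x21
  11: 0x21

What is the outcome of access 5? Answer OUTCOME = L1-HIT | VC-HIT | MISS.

OUTCOME = L1-HIT

#0 0x29→b10/s0 MISS; vc=[]
#1 0x28→b10/s0 L1-HIT; vc=[]
#2 0x22→b8/s0 MISS; vc=[10]
#3 0x23→b8/s0 L1-HIT; vc=[10]
#4 0x2b→b10/s0 VC-HIT; vc=[8]
#5 0x28→b10/s0 L1-HIT; vc=[8]
#6 0x21→b8/s0 VC-HIT; vc=[10]
#7 0x38→b14/s0 MISS; vc=[10,8]
#8 0x3b→b14/s0 L1-HIT; vc=[10,8]
#9 0x2a→b10/s0 VC-HIT; vc=[14,8]
#10 0x21→b8/s0 VC-HIT; vc=[14,10]
#11 0x21→b8/s0 L1-HIT; vc=[14,10]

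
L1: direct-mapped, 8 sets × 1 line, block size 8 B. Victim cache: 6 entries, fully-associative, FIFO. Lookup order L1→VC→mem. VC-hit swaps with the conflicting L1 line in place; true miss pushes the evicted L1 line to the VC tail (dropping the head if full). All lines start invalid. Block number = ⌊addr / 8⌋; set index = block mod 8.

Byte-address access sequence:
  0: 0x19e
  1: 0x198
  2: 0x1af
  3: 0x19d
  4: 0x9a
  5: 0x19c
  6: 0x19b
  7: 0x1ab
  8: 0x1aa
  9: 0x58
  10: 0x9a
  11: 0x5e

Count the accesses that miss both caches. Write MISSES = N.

0: 0x19e (blk 51, set 3) → MISS  vc=[]
1: 0x198 (blk 51, set 3) → L1-HIT  vc=[]
2: 0x1af (blk 53, set 5) → MISS  vc=[]
3: 0x19d (blk 51, set 3) → L1-HIT  vc=[]
4: 0x9a (blk 19, set 3) → MISS  vc=[51]
5: 0x19c (blk 51, set 3) → VC-HIT  vc=[19]
6: 0x19b (blk 51, set 3) → L1-HIT  vc=[19]
7: 0x1ab (blk 53, set 5) → L1-HIT  vc=[19]
8: 0x1aa (blk 53, set 5) → L1-HIT  vc=[19]
9: 0x58 (blk 11, set 3) → MISS  vc=[19, 51]
10: 0x9a (blk 19, set 3) → VC-HIT  vc=[11, 51]
11: 0x5e (blk 11, set 3) → VC-HIT  vc=[19, 51]

MISSES = 4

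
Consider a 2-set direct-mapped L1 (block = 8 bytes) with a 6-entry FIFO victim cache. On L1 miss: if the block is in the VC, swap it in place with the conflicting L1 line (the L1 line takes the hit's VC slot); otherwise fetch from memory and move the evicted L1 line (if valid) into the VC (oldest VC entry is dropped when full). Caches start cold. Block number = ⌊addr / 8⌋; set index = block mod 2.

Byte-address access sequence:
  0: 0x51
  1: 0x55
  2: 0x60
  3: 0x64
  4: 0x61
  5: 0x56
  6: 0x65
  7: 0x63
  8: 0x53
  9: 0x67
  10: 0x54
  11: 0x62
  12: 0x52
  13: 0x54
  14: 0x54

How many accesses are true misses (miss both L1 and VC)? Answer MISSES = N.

0: 0x51 (blk 10, set 0) → MISS  vc=[]
1: 0x55 (blk 10, set 0) → L1-HIT  vc=[]
2: 0x60 (blk 12, set 0) → MISS  vc=[10]
3: 0x64 (blk 12, set 0) → L1-HIT  vc=[10]
4: 0x61 (blk 12, set 0) → L1-HIT  vc=[10]
5: 0x56 (blk 10, set 0) → VC-HIT  vc=[12]
6: 0x65 (blk 12, set 0) → VC-HIT  vc=[10]
7: 0x63 (blk 12, set 0) → L1-HIT  vc=[10]
8: 0x53 (blk 10, set 0) → VC-HIT  vc=[12]
9: 0x67 (blk 12, set 0) → VC-HIT  vc=[10]
10: 0x54 (blk 10, set 0) → VC-HIT  vc=[12]
11: 0x62 (blk 12, set 0) → VC-HIT  vc=[10]
12: 0x52 (blk 10, set 0) → VC-HIT  vc=[12]
13: 0x54 (blk 10, set 0) → L1-HIT  vc=[12]
14: 0x54 (blk 10, set 0) → L1-HIT  vc=[12]

MISSES = 2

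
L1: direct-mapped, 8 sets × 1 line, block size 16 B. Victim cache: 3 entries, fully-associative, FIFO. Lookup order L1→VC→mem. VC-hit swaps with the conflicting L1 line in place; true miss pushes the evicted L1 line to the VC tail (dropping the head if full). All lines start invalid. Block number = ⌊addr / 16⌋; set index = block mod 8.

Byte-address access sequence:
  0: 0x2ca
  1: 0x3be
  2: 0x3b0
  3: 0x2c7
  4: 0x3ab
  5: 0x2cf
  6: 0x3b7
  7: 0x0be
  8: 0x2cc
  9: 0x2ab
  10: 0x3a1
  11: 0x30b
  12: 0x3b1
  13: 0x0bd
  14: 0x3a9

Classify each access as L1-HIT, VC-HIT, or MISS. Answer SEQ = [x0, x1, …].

SEQ = [MISS, MISS, L1-HIT, L1-HIT, MISS, L1-HIT, L1-HIT, MISS, L1-HIT, MISS, VC-HIT, MISS, VC-HIT, VC-HIT, L1-HIT]

#0 0x2ca→b44/s4 MISS; vc=[]
#1 0x3be→b59/s3 MISS; vc=[]
#2 0x3b0→b59/s3 L1-HIT; vc=[]
#3 0x2c7→b44/s4 L1-HIT; vc=[]
#4 0x3ab→b58/s2 MISS; vc=[]
#5 0x2cf→b44/s4 L1-HIT; vc=[]
#6 0x3b7→b59/s3 L1-HIT; vc=[]
#7 0xbe→b11/s3 MISS; vc=[59]
#8 0x2cc→b44/s4 L1-HIT; vc=[59]
#9 0x2ab→b42/s2 MISS; vc=[59,58]
#10 0x3a1→b58/s2 VC-HIT; vc=[59,42]
#11 0x30b→b48/s0 MISS; vc=[59,42]
#12 0x3b1→b59/s3 VC-HIT; vc=[11,42]
#13 0xbd→b11/s3 VC-HIT; vc=[59,42]
#14 0x3a9→b58/s2 L1-HIT; vc=[59,42]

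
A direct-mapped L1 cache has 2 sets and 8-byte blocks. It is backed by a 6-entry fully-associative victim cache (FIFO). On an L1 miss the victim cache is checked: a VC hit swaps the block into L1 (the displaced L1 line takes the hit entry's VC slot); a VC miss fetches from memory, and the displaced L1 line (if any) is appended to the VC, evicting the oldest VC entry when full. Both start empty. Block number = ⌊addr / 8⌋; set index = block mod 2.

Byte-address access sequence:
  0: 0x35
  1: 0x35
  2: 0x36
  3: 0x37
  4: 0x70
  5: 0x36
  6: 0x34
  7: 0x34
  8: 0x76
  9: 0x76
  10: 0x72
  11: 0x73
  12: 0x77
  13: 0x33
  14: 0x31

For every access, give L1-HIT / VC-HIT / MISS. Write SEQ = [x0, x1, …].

SEQ = [MISS, L1-HIT, L1-HIT, L1-HIT, MISS, VC-HIT, L1-HIT, L1-HIT, VC-HIT, L1-HIT, L1-HIT, L1-HIT, L1-HIT, VC-HIT, L1-HIT]

#0 0x35→b6/s0 MISS; vc=[]
#1 0x35→b6/s0 L1-HIT; vc=[]
#2 0x36→b6/s0 L1-HIT; vc=[]
#3 0x37→b6/s0 L1-HIT; vc=[]
#4 0x70→b14/s0 MISS; vc=[6]
#5 0x36→b6/s0 VC-HIT; vc=[14]
#6 0x34→b6/s0 L1-HIT; vc=[14]
#7 0x34→b6/s0 L1-HIT; vc=[14]
#8 0x76→b14/s0 VC-HIT; vc=[6]
#9 0x76→b14/s0 L1-HIT; vc=[6]
#10 0x72→b14/s0 L1-HIT; vc=[6]
#11 0x73→b14/s0 L1-HIT; vc=[6]
#12 0x77→b14/s0 L1-HIT; vc=[6]
#13 0x33→b6/s0 VC-HIT; vc=[14]
#14 0x31→b6/s0 L1-HIT; vc=[14]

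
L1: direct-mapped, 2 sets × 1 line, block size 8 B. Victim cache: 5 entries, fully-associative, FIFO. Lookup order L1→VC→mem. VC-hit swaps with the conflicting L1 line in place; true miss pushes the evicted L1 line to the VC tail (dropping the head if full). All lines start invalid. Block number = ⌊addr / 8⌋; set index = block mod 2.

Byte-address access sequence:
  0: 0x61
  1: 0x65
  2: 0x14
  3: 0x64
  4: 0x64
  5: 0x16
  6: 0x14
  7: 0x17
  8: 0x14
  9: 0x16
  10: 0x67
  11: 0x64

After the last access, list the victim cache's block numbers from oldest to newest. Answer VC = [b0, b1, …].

VC = [2]

0: 0x61 (blk 12, set 0) → MISS  vc=[]
1: 0x65 (blk 12, set 0) → L1-HIT  vc=[]
2: 0x14 (blk 2, set 0) → MISS  vc=[12]
3: 0x64 (blk 12, set 0) → VC-HIT  vc=[2]
4: 0x64 (blk 12, set 0) → L1-HIT  vc=[2]
5: 0x16 (blk 2, set 0) → VC-HIT  vc=[12]
6: 0x14 (blk 2, set 0) → L1-HIT  vc=[12]
7: 0x17 (blk 2, set 0) → L1-HIT  vc=[12]
8: 0x14 (blk 2, set 0) → L1-HIT  vc=[12]
9: 0x16 (blk 2, set 0) → L1-HIT  vc=[12]
10: 0x67 (blk 12, set 0) → VC-HIT  vc=[2]
11: 0x64 (blk 12, set 0) → L1-HIT  vc=[2]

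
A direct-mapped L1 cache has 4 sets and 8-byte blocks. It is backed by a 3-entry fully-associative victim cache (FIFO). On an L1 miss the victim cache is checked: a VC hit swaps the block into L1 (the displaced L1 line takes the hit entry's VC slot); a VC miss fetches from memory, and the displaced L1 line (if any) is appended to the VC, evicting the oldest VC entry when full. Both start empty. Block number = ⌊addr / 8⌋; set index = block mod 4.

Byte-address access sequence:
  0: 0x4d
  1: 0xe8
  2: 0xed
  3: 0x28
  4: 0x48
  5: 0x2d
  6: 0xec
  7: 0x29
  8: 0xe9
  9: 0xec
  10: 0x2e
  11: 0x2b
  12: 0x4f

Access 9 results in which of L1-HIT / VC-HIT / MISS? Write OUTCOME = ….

OUTCOME = L1-HIT

#0 0x4d→b9/s1 MISS; vc=[]
#1 0xe8→b29/s1 MISS; vc=[9]
#2 0xed→b29/s1 L1-HIT; vc=[9]
#3 0x28→b5/s1 MISS; vc=[9,29]
#4 0x48→b9/s1 VC-HIT; vc=[5,29]
#5 0x2d→b5/s1 VC-HIT; vc=[9,29]
#6 0xec→b29/s1 VC-HIT; vc=[9,5]
#7 0x29→b5/s1 VC-HIT; vc=[9,29]
#8 0xe9→b29/s1 VC-HIT; vc=[9,5]
#9 0xec→b29/s1 L1-HIT; vc=[9,5]
#10 0x2e→b5/s1 VC-HIT; vc=[9,29]
#11 0x2b→b5/s1 L1-HIT; vc=[9,29]
#12 0x4f→b9/s1 VC-HIT; vc=[5,29]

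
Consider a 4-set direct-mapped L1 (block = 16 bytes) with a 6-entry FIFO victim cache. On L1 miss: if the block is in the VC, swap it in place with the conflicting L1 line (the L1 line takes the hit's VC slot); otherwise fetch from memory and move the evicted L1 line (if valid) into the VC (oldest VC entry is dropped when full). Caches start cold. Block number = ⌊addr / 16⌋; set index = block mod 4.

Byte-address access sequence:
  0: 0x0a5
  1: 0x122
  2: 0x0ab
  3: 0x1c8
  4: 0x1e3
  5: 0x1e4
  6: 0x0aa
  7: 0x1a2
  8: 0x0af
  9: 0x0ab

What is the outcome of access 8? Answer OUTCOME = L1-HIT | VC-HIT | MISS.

OUTCOME = VC-HIT

  [0] addr=0xa5 blk=10 s=2: MISS | VC []
  [1] addr=0x122 blk=18 s=2: MISS | VC [10]
  [2] addr=0xab blk=10 s=2: VC-HIT | VC [18]
  [3] addr=0x1c8 blk=28 s=0: MISS | VC [18]
  [4] addr=0x1e3 blk=30 s=2: MISS | VC [18, 10]
  [5] addr=0x1e4 blk=30 s=2: L1-HIT | VC [18, 10]
  [6] addr=0xaa blk=10 s=2: VC-HIT | VC [18, 30]
  [7] addr=0x1a2 blk=26 s=2: MISS | VC [18, 30, 10]
  [8] addr=0xaf blk=10 s=2: VC-HIT | VC [18, 30, 26]
  [9] addr=0xab blk=10 s=2: L1-HIT | VC [18, 30, 26]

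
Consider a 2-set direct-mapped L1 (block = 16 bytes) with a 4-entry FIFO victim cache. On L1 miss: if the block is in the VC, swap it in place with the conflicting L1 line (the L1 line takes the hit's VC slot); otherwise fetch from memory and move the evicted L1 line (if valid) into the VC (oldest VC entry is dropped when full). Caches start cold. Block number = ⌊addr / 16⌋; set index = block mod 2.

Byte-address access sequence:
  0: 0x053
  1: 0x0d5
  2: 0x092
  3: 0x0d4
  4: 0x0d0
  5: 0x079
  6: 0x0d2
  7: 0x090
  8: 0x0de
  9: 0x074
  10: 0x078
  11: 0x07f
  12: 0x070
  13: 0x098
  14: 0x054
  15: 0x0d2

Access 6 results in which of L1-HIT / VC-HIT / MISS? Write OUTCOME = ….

OUTCOME = VC-HIT

  [0] addr=0x53 blk=5 s=1: MISS | VC []
  [1] addr=0xd5 blk=13 s=1: MISS | VC [5]
  [2] addr=0x92 blk=9 s=1: MISS | VC [5, 13]
  [3] addr=0xd4 blk=13 s=1: VC-HIT | VC [5, 9]
  [4] addr=0xd0 blk=13 s=1: L1-HIT | VC [5, 9]
  [5] addr=0x79 blk=7 s=1: MISS | VC [5, 9, 13]
  [6] addr=0xd2 blk=13 s=1: VC-HIT | VC [5, 9, 7]
  [7] addr=0x90 blk=9 s=1: VC-HIT | VC [5, 13, 7]
  [8] addr=0xde blk=13 s=1: VC-HIT | VC [5, 9, 7]
  [9] addr=0x74 blk=7 s=1: VC-HIT | VC [5, 9, 13]
  [10] addr=0x78 blk=7 s=1: L1-HIT | VC [5, 9, 13]
  [11] addr=0x7f blk=7 s=1: L1-HIT | VC [5, 9, 13]
  [12] addr=0x70 blk=7 s=1: L1-HIT | VC [5, 9, 13]
  [13] addr=0x98 blk=9 s=1: VC-HIT | VC [5, 7, 13]
  [14] addr=0x54 blk=5 s=1: VC-HIT | VC [9, 7, 13]
  [15] addr=0xd2 blk=13 s=1: VC-HIT | VC [9, 7, 5]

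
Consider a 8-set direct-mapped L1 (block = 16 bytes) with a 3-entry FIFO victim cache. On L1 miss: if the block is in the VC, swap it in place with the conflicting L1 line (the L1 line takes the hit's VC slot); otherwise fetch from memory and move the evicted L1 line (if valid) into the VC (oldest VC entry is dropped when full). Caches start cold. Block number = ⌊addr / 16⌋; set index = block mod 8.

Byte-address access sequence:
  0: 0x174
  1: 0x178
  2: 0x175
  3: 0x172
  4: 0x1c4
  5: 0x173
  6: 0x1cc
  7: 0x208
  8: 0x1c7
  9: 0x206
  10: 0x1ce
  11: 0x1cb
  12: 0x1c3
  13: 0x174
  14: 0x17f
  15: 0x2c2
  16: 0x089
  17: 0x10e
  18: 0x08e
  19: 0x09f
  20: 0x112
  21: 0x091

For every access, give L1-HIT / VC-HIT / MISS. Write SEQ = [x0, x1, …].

#0 0x174→b23/s7 MISS; vc=[]
#1 0x178→b23/s7 L1-HIT; vc=[]
#2 0x175→b23/s7 L1-HIT; vc=[]
#3 0x172→b23/s7 L1-HIT; vc=[]
#4 0x1c4→b28/s4 MISS; vc=[]
#5 0x173→b23/s7 L1-HIT; vc=[]
#6 0x1cc→b28/s4 L1-HIT; vc=[]
#7 0x208→b32/s0 MISS; vc=[]
#8 0x1c7→b28/s4 L1-HIT; vc=[]
#9 0x206→b32/s0 L1-HIT; vc=[]
#10 0x1ce→b28/s4 L1-HIT; vc=[]
#11 0x1cb→b28/s4 L1-HIT; vc=[]
#12 0x1c3→b28/s4 L1-HIT; vc=[]
#13 0x174→b23/s7 L1-HIT; vc=[]
#14 0x17f→b23/s7 L1-HIT; vc=[]
#15 0x2c2→b44/s4 MISS; vc=[28]
#16 0x89→b8/s0 MISS; vc=[28,32]
#17 0x10e→b16/s0 MISS; vc=[28,32,8]
#18 0x8e→b8/s0 VC-HIT; vc=[28,32,16]
#19 0x9f→b9/s1 MISS; vc=[28,32,16]
#20 0x112→b17/s1 MISS; vc=[32,16,9]
#21 0x91→b9/s1 VC-HIT; vc=[32,16,17]

SEQ = [MISS, L1-HIT, L1-HIT, L1-HIT, MISS, L1-HIT, L1-HIT, MISS, L1-HIT, L1-HIT, L1-HIT, L1-HIT, L1-HIT, L1-HIT, L1-HIT, MISS, MISS, MISS, VC-HIT, MISS, MISS, VC-HIT]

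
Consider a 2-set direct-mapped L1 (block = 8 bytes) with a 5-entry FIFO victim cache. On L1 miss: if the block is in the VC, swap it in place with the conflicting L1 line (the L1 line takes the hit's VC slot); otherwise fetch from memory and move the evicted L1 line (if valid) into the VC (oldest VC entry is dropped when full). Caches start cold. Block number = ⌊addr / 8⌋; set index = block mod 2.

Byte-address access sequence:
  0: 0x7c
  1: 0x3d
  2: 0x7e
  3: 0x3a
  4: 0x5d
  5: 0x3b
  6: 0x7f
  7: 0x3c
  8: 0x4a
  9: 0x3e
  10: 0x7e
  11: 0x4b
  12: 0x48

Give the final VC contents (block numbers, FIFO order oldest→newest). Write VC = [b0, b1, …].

VC = [7, 11, 15]

  [0] addr=0x7c blk=15 s=1: MISS | VC []
  [1] addr=0x3d blk=7 s=1: MISS | VC [15]
  [2] addr=0x7e blk=15 s=1: VC-HIT | VC [7]
  [3] addr=0x3a blk=7 s=1: VC-HIT | VC [15]
  [4] addr=0x5d blk=11 s=1: MISS | VC [15, 7]
  [5] addr=0x3b blk=7 s=1: VC-HIT | VC [15, 11]
  [6] addr=0x7f blk=15 s=1: VC-HIT | VC [7, 11]
  [7] addr=0x3c blk=7 s=1: VC-HIT | VC [15, 11]
  [8] addr=0x4a blk=9 s=1: MISS | VC [15, 11, 7]
  [9] addr=0x3e blk=7 s=1: VC-HIT | VC [15, 11, 9]
  [10] addr=0x7e blk=15 s=1: VC-HIT | VC [7, 11, 9]
  [11] addr=0x4b blk=9 s=1: VC-HIT | VC [7, 11, 15]
  [12] addr=0x48 blk=9 s=1: L1-HIT | VC [7, 11, 15]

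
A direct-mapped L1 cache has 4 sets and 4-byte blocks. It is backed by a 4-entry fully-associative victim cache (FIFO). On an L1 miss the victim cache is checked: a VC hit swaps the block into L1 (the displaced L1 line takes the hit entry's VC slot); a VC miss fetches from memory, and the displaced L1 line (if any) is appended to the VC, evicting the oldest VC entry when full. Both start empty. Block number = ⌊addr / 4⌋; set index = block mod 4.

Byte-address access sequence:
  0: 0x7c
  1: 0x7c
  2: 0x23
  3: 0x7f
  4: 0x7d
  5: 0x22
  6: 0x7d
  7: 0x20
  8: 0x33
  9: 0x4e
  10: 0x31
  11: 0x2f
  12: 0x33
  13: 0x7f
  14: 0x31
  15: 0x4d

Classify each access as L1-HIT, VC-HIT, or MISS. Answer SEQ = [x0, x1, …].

#0 0x7c→b31/s3 MISS; vc=[]
#1 0x7c→b31/s3 L1-HIT; vc=[]
#2 0x23→b8/s0 MISS; vc=[]
#3 0x7f→b31/s3 L1-HIT; vc=[]
#4 0x7d→b31/s3 L1-HIT; vc=[]
#5 0x22→b8/s0 L1-HIT; vc=[]
#6 0x7d→b31/s3 L1-HIT; vc=[]
#7 0x20→b8/s0 L1-HIT; vc=[]
#8 0x33→b12/s0 MISS; vc=[8]
#9 0x4e→b19/s3 MISS; vc=[8,31]
#10 0x31→b12/s0 L1-HIT; vc=[8,31]
#11 0x2f→b11/s3 MISS; vc=[8,31,19]
#12 0x33→b12/s0 L1-HIT; vc=[8,31,19]
#13 0x7f→b31/s3 VC-HIT; vc=[8,11,19]
#14 0x31→b12/s0 L1-HIT; vc=[8,11,19]
#15 0x4d→b19/s3 VC-HIT; vc=[8,11,31]

SEQ = [MISS, L1-HIT, MISS, L1-HIT, L1-HIT, L1-HIT, L1-HIT, L1-HIT, MISS, MISS, L1-HIT, MISS, L1-HIT, VC-HIT, L1-HIT, VC-HIT]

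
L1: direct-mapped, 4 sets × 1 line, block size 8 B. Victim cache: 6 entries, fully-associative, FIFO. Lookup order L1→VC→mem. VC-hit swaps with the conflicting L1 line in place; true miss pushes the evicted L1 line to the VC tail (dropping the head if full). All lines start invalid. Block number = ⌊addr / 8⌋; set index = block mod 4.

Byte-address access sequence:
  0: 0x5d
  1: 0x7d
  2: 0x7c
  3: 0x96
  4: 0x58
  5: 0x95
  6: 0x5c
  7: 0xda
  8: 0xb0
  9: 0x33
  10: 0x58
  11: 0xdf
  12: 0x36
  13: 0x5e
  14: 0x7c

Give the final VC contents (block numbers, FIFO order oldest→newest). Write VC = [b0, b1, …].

VC = [11, 27, 18, 22]

0: 0x5d (blk 11, set 3) → MISS  vc=[]
1: 0x7d (blk 15, set 3) → MISS  vc=[11]
2: 0x7c (blk 15, set 3) → L1-HIT  vc=[11]
3: 0x96 (blk 18, set 2) → MISS  vc=[11]
4: 0x58 (blk 11, set 3) → VC-HIT  vc=[15]
5: 0x95 (blk 18, set 2) → L1-HIT  vc=[15]
6: 0x5c (blk 11, set 3) → L1-HIT  vc=[15]
7: 0xda (blk 27, set 3) → MISS  vc=[15, 11]
8: 0xb0 (blk 22, set 2) → MISS  vc=[15, 11, 18]
9: 0x33 (blk 6, set 2) → MISS  vc=[15, 11, 18, 22]
10: 0x58 (blk 11, set 3) → VC-HIT  vc=[15, 27, 18, 22]
11: 0xdf (blk 27, set 3) → VC-HIT  vc=[15, 11, 18, 22]
12: 0x36 (blk 6, set 2) → L1-HIT  vc=[15, 11, 18, 22]
13: 0x5e (blk 11, set 3) → VC-HIT  vc=[15, 27, 18, 22]
14: 0x7c (blk 15, set 3) → VC-HIT  vc=[11, 27, 18, 22]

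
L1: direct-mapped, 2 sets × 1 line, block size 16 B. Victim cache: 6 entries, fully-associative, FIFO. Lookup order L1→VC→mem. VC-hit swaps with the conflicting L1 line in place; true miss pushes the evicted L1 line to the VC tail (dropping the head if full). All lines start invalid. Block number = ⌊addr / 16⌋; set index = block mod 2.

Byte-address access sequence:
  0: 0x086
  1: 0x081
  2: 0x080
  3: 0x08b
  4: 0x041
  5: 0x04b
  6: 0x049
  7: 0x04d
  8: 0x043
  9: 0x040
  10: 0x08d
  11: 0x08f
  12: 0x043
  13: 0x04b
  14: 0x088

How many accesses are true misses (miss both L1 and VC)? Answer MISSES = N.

MISSES = 2

  [0] addr=0x86 blk=8 s=0: MISS | VC []
  [1] addr=0x81 blk=8 s=0: L1-HIT | VC []
  [2] addr=0x80 blk=8 s=0: L1-HIT | VC []
  [3] addr=0x8b blk=8 s=0: L1-HIT | VC []
  [4] addr=0x41 blk=4 s=0: MISS | VC [8]
  [5] addr=0x4b blk=4 s=0: L1-HIT | VC [8]
  [6] addr=0x49 blk=4 s=0: L1-HIT | VC [8]
  [7] addr=0x4d blk=4 s=0: L1-HIT | VC [8]
  [8] addr=0x43 blk=4 s=0: L1-HIT | VC [8]
  [9] addr=0x40 blk=4 s=0: L1-HIT | VC [8]
  [10] addr=0x8d blk=8 s=0: VC-HIT | VC [4]
  [11] addr=0x8f blk=8 s=0: L1-HIT | VC [4]
  [12] addr=0x43 blk=4 s=0: VC-HIT | VC [8]
  [13] addr=0x4b blk=4 s=0: L1-HIT | VC [8]
  [14] addr=0x88 blk=8 s=0: VC-HIT | VC [4]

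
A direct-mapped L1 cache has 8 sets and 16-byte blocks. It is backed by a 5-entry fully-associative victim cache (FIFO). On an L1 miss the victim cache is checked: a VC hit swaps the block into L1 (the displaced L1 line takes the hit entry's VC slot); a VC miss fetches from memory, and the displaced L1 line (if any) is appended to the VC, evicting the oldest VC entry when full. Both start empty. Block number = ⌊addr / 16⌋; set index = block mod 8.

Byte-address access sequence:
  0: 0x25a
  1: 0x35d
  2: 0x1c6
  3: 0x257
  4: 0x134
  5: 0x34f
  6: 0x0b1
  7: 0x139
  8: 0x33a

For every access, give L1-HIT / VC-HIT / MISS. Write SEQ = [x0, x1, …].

SEQ = [MISS, MISS, MISS, VC-HIT, MISS, MISS, MISS, VC-HIT, MISS]

0: 0x25a (blk 37, set 5) → MISS  vc=[]
1: 0x35d (blk 53, set 5) → MISS  vc=[37]
2: 0x1c6 (blk 28, set 4) → MISS  vc=[37]
3: 0x257 (blk 37, set 5) → VC-HIT  vc=[53]
4: 0x134 (blk 19, set 3) → MISS  vc=[53]
5: 0x34f (blk 52, set 4) → MISS  vc=[53, 28]
6: 0xb1 (blk 11, set 3) → MISS  vc=[53, 28, 19]
7: 0x139 (blk 19, set 3) → VC-HIT  vc=[53, 28, 11]
8: 0x33a (blk 51, set 3) → MISS  vc=[53, 28, 11, 19]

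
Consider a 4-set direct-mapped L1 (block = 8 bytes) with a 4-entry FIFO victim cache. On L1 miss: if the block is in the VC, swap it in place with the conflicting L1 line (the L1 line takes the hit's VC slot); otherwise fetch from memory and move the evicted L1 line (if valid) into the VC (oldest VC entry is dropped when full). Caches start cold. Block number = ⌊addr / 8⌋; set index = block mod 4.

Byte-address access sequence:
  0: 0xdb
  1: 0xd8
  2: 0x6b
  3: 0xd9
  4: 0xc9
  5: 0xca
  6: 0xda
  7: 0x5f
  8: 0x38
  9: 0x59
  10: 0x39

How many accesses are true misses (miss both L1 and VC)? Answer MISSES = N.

MISSES = 5

0: 0xdb (blk 27, set 3) → MISS  vc=[]
1: 0xd8 (blk 27, set 3) → L1-HIT  vc=[]
2: 0x6b (blk 13, set 1) → MISS  vc=[]
3: 0xd9 (blk 27, set 3) → L1-HIT  vc=[]
4: 0xc9 (blk 25, set 1) → MISS  vc=[13]
5: 0xca (blk 25, set 1) → L1-HIT  vc=[13]
6: 0xda (blk 27, set 3) → L1-HIT  vc=[13]
7: 0x5f (blk 11, set 3) → MISS  vc=[13, 27]
8: 0x38 (blk 7, set 3) → MISS  vc=[13, 27, 11]
9: 0x59 (blk 11, set 3) → VC-HIT  vc=[13, 27, 7]
10: 0x39 (blk 7, set 3) → VC-HIT  vc=[13, 27, 11]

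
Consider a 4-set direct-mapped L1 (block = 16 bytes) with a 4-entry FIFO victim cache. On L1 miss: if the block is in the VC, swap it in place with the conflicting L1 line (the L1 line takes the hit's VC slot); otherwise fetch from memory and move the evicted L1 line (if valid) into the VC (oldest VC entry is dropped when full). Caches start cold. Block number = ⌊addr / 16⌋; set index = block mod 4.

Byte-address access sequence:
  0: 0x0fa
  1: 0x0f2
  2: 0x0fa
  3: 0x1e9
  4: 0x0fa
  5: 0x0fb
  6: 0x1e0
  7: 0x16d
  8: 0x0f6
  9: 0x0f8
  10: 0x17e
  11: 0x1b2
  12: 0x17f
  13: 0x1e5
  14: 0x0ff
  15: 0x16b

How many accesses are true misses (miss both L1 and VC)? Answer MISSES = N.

#0 0xfa→b15/s3 MISS; vc=[]
#1 0xf2→b15/s3 L1-HIT; vc=[]
#2 0xfa→b15/s3 L1-HIT; vc=[]
#3 0x1e9→b30/s2 MISS; vc=[]
#4 0xfa→b15/s3 L1-HIT; vc=[]
#5 0xfb→b15/s3 L1-HIT; vc=[]
#6 0x1e0→b30/s2 L1-HIT; vc=[]
#7 0x16d→b22/s2 MISS; vc=[30]
#8 0xf6→b15/s3 L1-HIT; vc=[30]
#9 0xf8→b15/s3 L1-HIT; vc=[30]
#10 0x17e→b23/s3 MISS; vc=[30,15]
#11 0x1b2→b27/s3 MISS; vc=[30,15,23]
#12 0x17f→b23/s3 VC-HIT; vc=[30,15,27]
#13 0x1e5→b30/s2 VC-HIT; vc=[22,15,27]
#14 0xff→b15/s3 VC-HIT; vc=[22,23,27]
#15 0x16b→b22/s2 VC-HIT; vc=[30,23,27]

MISSES = 5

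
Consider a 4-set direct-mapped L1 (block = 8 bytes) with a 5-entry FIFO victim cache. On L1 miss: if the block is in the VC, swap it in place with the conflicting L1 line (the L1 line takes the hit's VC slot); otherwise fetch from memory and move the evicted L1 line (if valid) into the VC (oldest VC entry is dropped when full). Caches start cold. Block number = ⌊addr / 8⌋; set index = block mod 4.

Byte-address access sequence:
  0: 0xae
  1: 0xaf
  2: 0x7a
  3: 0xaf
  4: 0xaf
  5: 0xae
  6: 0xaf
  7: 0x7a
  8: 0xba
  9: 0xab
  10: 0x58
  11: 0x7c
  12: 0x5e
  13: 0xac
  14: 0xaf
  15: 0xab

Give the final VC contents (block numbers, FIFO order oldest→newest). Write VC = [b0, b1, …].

VC = [15, 23]

#0 0xae→b21/s1 MISS; vc=[]
#1 0xaf→b21/s1 L1-HIT; vc=[]
#2 0x7a→b15/s3 MISS; vc=[]
#3 0xaf→b21/s1 L1-HIT; vc=[]
#4 0xaf→b21/s1 L1-HIT; vc=[]
#5 0xae→b21/s1 L1-HIT; vc=[]
#6 0xaf→b21/s1 L1-HIT; vc=[]
#7 0x7a→b15/s3 L1-HIT; vc=[]
#8 0xba→b23/s3 MISS; vc=[15]
#9 0xab→b21/s1 L1-HIT; vc=[15]
#10 0x58→b11/s3 MISS; vc=[15,23]
#11 0x7c→b15/s3 VC-HIT; vc=[11,23]
#12 0x5e→b11/s3 VC-HIT; vc=[15,23]
#13 0xac→b21/s1 L1-HIT; vc=[15,23]
#14 0xaf→b21/s1 L1-HIT; vc=[15,23]
#15 0xab→b21/s1 L1-HIT; vc=[15,23]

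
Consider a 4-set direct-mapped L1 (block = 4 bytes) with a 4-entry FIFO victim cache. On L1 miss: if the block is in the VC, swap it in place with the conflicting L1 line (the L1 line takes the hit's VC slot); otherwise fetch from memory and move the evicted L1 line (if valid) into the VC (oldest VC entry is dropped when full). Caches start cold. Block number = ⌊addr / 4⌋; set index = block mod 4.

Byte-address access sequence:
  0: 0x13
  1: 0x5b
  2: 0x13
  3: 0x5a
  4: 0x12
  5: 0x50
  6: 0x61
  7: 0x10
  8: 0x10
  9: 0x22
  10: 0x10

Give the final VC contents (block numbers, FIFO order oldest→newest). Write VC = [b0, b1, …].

VC = [24, 20, 8]

  [0] addr=0x13 blk=4 s=0: MISS | VC []
  [1] addr=0x5b blk=22 s=2: MISS | VC []
  [2] addr=0x13 blk=4 s=0: L1-HIT | VC []
  [3] addr=0x5a blk=22 s=2: L1-HIT | VC []
  [4] addr=0x12 blk=4 s=0: L1-HIT | VC []
  [5] addr=0x50 blk=20 s=0: MISS | VC [4]
  [6] addr=0x61 blk=24 s=0: MISS | VC [4, 20]
  [7] addr=0x10 blk=4 s=0: VC-HIT | VC [24, 20]
  [8] addr=0x10 blk=4 s=0: L1-HIT | VC [24, 20]
  [9] addr=0x22 blk=8 s=0: MISS | VC [24, 20, 4]
  [10] addr=0x10 blk=4 s=0: VC-HIT | VC [24, 20, 8]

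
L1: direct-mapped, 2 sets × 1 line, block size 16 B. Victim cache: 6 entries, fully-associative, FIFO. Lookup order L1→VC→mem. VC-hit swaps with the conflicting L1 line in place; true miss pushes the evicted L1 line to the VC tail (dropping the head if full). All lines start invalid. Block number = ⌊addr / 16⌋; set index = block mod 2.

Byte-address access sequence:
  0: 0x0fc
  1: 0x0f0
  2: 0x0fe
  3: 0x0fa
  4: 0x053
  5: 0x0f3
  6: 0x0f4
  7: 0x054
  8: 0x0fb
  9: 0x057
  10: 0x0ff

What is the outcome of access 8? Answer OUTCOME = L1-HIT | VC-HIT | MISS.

  [0] addr=0xfc blk=15 s=1: MISS | VC []
  [1] addr=0xf0 blk=15 s=1: L1-HIT | VC []
  [2] addr=0xfe blk=15 s=1: L1-HIT | VC []
  [3] addr=0xfa blk=15 s=1: L1-HIT | VC []
  [4] addr=0x53 blk=5 s=1: MISS | VC [15]
  [5] addr=0xf3 blk=15 s=1: VC-HIT | VC [5]
  [6] addr=0xf4 blk=15 s=1: L1-HIT | VC [5]
  [7] addr=0x54 blk=5 s=1: VC-HIT | VC [15]
  [8] addr=0xfb blk=15 s=1: VC-HIT | VC [5]
  [9] addr=0x57 blk=5 s=1: VC-HIT | VC [15]
  [10] addr=0xff blk=15 s=1: VC-HIT | VC [5]

OUTCOME = VC-HIT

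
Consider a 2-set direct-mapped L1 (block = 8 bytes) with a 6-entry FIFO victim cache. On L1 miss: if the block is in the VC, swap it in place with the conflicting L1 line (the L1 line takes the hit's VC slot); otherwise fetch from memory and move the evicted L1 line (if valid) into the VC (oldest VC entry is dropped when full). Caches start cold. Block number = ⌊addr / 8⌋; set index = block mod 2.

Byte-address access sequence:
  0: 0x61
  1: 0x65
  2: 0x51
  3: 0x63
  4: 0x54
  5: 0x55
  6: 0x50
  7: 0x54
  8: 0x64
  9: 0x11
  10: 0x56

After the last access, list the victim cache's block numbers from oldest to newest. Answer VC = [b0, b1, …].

0: 0x61 (blk 12, set 0) → MISS  vc=[]
1: 0x65 (blk 12, set 0) → L1-HIT  vc=[]
2: 0x51 (blk 10, set 0) → MISS  vc=[12]
3: 0x63 (blk 12, set 0) → VC-HIT  vc=[10]
4: 0x54 (blk 10, set 0) → VC-HIT  vc=[12]
5: 0x55 (blk 10, set 0) → L1-HIT  vc=[12]
6: 0x50 (blk 10, set 0) → L1-HIT  vc=[12]
7: 0x54 (blk 10, set 0) → L1-HIT  vc=[12]
8: 0x64 (blk 12, set 0) → VC-HIT  vc=[10]
9: 0x11 (blk 2, set 0) → MISS  vc=[10, 12]
10: 0x56 (blk 10, set 0) → VC-HIT  vc=[2, 12]

VC = [2, 12]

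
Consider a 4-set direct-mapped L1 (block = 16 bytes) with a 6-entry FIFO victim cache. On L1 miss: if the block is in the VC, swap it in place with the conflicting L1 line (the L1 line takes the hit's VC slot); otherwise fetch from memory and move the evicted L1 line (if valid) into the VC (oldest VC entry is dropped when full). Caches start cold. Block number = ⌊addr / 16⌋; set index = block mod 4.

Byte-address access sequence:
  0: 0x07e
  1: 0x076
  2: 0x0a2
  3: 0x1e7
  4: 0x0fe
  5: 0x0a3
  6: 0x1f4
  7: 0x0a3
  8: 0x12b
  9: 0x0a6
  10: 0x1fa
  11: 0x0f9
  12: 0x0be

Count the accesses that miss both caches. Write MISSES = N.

0: 0x7e (blk 7, set 3) → MISS  vc=[]
1: 0x76 (blk 7, set 3) → L1-HIT  vc=[]
2: 0xa2 (blk 10, set 2) → MISS  vc=[]
3: 0x1e7 (blk 30, set 2) → MISS  vc=[10]
4: 0xfe (blk 15, set 3) → MISS  vc=[10, 7]
5: 0xa3 (blk 10, set 2) → VC-HIT  vc=[30, 7]
6: 0x1f4 (blk 31, set 3) → MISS  vc=[30, 7, 15]
7: 0xa3 (blk 10, set 2) → L1-HIT  vc=[30, 7, 15]
8: 0x12b (blk 18, set 2) → MISS  vc=[30, 7, 15, 10]
9: 0xa6 (blk 10, set 2) → VC-HIT  vc=[30, 7, 15, 18]
10: 0x1fa (blk 31, set 3) → L1-HIT  vc=[30, 7, 15, 18]
11: 0xf9 (blk 15, set 3) → VC-HIT  vc=[30, 7, 31, 18]
12: 0xbe (blk 11, set 3) → MISS  vc=[30, 7, 31, 18, 15]

MISSES = 7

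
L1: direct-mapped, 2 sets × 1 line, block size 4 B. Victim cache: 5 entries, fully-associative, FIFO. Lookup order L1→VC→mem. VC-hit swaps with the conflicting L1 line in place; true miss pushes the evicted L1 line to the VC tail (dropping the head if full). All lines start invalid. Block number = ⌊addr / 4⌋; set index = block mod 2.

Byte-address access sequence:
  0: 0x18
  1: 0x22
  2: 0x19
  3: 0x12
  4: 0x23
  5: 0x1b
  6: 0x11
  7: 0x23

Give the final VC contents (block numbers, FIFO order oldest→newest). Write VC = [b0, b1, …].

VC = [6, 4]

  [0] addr=0x18 blk=6 s=0: MISS | VC []
  [1] addr=0x22 blk=8 s=0: MISS | VC [6]
  [2] addr=0x19 blk=6 s=0: VC-HIT | VC [8]
  [3] addr=0x12 blk=4 s=0: MISS | VC [8, 6]
  [4] addr=0x23 blk=8 s=0: VC-HIT | VC [4, 6]
  [5] addr=0x1b blk=6 s=0: VC-HIT | VC [4, 8]
  [6] addr=0x11 blk=4 s=0: VC-HIT | VC [6, 8]
  [7] addr=0x23 blk=8 s=0: VC-HIT | VC [6, 4]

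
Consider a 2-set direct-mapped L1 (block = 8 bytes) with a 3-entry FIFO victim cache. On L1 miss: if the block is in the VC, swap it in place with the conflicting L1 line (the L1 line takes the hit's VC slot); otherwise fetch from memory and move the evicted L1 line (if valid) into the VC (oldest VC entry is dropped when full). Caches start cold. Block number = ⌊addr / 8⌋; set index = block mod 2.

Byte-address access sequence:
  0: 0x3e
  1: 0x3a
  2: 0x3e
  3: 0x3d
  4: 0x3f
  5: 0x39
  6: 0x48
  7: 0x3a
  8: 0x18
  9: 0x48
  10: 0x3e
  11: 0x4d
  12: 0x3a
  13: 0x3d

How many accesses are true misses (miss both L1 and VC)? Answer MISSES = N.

MISSES = 3

  [0] addr=0x3e blk=7 s=1: MISS | VC []
  [1] addr=0x3a blk=7 s=1: L1-HIT | VC []
  [2] addr=0x3e blk=7 s=1: L1-HIT | VC []
  [3] addr=0x3d blk=7 s=1: L1-HIT | VC []
  [4] addr=0x3f blk=7 s=1: L1-HIT | VC []
  [5] addr=0x39 blk=7 s=1: L1-HIT | VC []
  [6] addr=0x48 blk=9 s=1: MISS | VC [7]
  [7] addr=0x3a blk=7 s=1: VC-HIT | VC [9]
  [8] addr=0x18 blk=3 s=1: MISS | VC [9, 7]
  [9] addr=0x48 blk=9 s=1: VC-HIT | VC [3, 7]
  [10] addr=0x3e blk=7 s=1: VC-HIT | VC [3, 9]
  [11] addr=0x4d blk=9 s=1: VC-HIT | VC [3, 7]
  [12] addr=0x3a blk=7 s=1: VC-HIT | VC [3, 9]
  [13] addr=0x3d blk=7 s=1: L1-HIT | VC [3, 9]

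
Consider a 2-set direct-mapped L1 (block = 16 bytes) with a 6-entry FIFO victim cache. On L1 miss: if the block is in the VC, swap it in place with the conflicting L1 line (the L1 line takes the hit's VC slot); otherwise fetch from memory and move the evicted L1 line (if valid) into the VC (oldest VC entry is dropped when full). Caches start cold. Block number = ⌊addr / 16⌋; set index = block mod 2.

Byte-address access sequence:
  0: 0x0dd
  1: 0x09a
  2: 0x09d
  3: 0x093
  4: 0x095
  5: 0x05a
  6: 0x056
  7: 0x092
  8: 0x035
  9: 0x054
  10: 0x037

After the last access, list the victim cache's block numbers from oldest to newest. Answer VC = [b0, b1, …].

0: 0xdd (blk 13, set 1) → MISS  vc=[]
1: 0x9a (blk 9, set 1) → MISS  vc=[13]
2: 0x9d (blk 9, set 1) → L1-HIT  vc=[13]
3: 0x93 (blk 9, set 1) → L1-HIT  vc=[13]
4: 0x95 (blk 9, set 1) → L1-HIT  vc=[13]
5: 0x5a (blk 5, set 1) → MISS  vc=[13, 9]
6: 0x56 (blk 5, set 1) → L1-HIT  vc=[13, 9]
7: 0x92 (blk 9, set 1) → VC-HIT  vc=[13, 5]
8: 0x35 (blk 3, set 1) → MISS  vc=[13, 5, 9]
9: 0x54 (blk 5, set 1) → VC-HIT  vc=[13, 3, 9]
10: 0x37 (blk 3, set 1) → VC-HIT  vc=[13, 5, 9]

VC = [13, 5, 9]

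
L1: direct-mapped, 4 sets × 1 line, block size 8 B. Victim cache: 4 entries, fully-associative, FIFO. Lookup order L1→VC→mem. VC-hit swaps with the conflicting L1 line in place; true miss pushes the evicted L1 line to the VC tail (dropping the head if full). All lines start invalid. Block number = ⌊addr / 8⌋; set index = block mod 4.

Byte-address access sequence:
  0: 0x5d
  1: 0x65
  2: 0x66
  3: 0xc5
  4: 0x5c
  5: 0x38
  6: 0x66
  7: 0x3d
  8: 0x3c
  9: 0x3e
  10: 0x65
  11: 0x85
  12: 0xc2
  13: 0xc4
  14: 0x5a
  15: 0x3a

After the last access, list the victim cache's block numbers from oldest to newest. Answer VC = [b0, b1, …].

VC = [16, 11, 12]

0: 0x5d (blk 11, set 3) → MISS  vc=[]
1: 0x65 (blk 12, set 0) → MISS  vc=[]
2: 0x66 (blk 12, set 0) → L1-HIT  vc=[]
3: 0xc5 (blk 24, set 0) → MISS  vc=[12]
4: 0x5c (blk 11, set 3) → L1-HIT  vc=[12]
5: 0x38 (blk 7, set 3) → MISS  vc=[12, 11]
6: 0x66 (blk 12, set 0) → VC-HIT  vc=[24, 11]
7: 0x3d (blk 7, set 3) → L1-HIT  vc=[24, 11]
8: 0x3c (blk 7, set 3) → L1-HIT  vc=[24, 11]
9: 0x3e (blk 7, set 3) → L1-HIT  vc=[24, 11]
10: 0x65 (blk 12, set 0) → L1-HIT  vc=[24, 11]
11: 0x85 (blk 16, set 0) → MISS  vc=[24, 11, 12]
12: 0xc2 (blk 24, set 0) → VC-HIT  vc=[16, 11, 12]
13: 0xc4 (blk 24, set 0) → L1-HIT  vc=[16, 11, 12]
14: 0x5a (blk 11, set 3) → VC-HIT  vc=[16, 7, 12]
15: 0x3a (blk 7, set 3) → VC-HIT  vc=[16, 11, 12]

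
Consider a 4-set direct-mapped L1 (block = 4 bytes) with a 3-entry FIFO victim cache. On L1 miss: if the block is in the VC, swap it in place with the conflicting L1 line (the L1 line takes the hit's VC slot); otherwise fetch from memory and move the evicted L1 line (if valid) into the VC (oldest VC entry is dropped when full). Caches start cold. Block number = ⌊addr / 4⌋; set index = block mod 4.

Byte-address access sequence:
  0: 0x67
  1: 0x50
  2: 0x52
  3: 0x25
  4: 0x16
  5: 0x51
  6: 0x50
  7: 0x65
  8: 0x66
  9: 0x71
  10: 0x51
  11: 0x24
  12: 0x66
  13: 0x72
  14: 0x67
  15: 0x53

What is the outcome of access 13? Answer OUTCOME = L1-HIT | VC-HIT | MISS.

#0 0x67→b25/s1 MISS; vc=[]
#1 0x50→b20/s0 MISS; vc=[]
#2 0x52→b20/s0 L1-HIT; vc=[]
#3 0x25→b9/s1 MISS; vc=[25]
#4 0x16→b5/s1 MISS; vc=[25,9]
#5 0x51→b20/s0 L1-HIT; vc=[25,9]
#6 0x50→b20/s0 L1-HIT; vc=[25,9]
#7 0x65→b25/s1 VC-HIT; vc=[5,9]
#8 0x66→b25/s1 L1-HIT; vc=[5,9]
#9 0x71→b28/s0 MISS; vc=[5,9,20]
#10 0x51→b20/s0 VC-HIT; vc=[5,9,28]
#11 0x24→b9/s1 VC-HIT; vc=[5,25,28]
#12 0x66→b25/s1 VC-HIT; vc=[5,9,28]
#13 0x72→b28/s0 VC-HIT; vc=[5,9,20]
#14 0x67→b25/s1 L1-HIT; vc=[5,9,20]
#15 0x53→b20/s0 VC-HIT; vc=[5,9,28]

OUTCOME = VC-HIT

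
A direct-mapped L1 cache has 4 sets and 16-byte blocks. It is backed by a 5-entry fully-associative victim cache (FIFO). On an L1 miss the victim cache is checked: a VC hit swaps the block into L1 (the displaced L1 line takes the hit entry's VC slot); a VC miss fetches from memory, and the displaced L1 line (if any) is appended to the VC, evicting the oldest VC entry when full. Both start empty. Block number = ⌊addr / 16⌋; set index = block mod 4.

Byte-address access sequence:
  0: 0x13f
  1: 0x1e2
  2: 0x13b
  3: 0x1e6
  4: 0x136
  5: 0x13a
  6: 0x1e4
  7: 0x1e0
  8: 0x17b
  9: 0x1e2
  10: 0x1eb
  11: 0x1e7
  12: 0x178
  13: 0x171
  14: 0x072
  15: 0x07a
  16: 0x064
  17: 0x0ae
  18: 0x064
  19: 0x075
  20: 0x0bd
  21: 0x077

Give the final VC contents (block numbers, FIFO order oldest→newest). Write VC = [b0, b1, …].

VC = [19, 23, 30, 10, 11]

  [0] addr=0x13f blk=19 s=3: MISS | VC []
  [1] addr=0x1e2 blk=30 s=2: MISS | VC []
  [2] addr=0x13b blk=19 s=3: L1-HIT | VC []
  [3] addr=0x1e6 blk=30 s=2: L1-HIT | VC []
  [4] addr=0x136 blk=19 s=3: L1-HIT | VC []
  [5] addr=0x13a blk=19 s=3: L1-HIT | VC []
  [6] addr=0x1e4 blk=30 s=2: L1-HIT | VC []
  [7] addr=0x1e0 blk=30 s=2: L1-HIT | VC []
  [8] addr=0x17b blk=23 s=3: MISS | VC [19]
  [9] addr=0x1e2 blk=30 s=2: L1-HIT | VC [19]
  [10] addr=0x1eb blk=30 s=2: L1-HIT | VC [19]
  [11] addr=0x1e7 blk=30 s=2: L1-HIT | VC [19]
  [12] addr=0x178 blk=23 s=3: L1-HIT | VC [19]
  [13] addr=0x171 blk=23 s=3: L1-HIT | VC [19]
  [14] addr=0x72 blk=7 s=3: MISS | VC [19, 23]
  [15] addr=0x7a blk=7 s=3: L1-HIT | VC [19, 23]
  [16] addr=0x64 blk=6 s=2: MISS | VC [19, 23, 30]
  [17] addr=0xae blk=10 s=2: MISS | VC [19, 23, 30, 6]
  [18] addr=0x64 blk=6 s=2: VC-HIT | VC [19, 23, 30, 10]
  [19] addr=0x75 blk=7 s=3: L1-HIT | VC [19, 23, 30, 10]
  [20] addr=0xbd blk=11 s=3: MISS | VC [19, 23, 30, 10, 7]
  [21] addr=0x77 blk=7 s=3: VC-HIT | VC [19, 23, 30, 10, 11]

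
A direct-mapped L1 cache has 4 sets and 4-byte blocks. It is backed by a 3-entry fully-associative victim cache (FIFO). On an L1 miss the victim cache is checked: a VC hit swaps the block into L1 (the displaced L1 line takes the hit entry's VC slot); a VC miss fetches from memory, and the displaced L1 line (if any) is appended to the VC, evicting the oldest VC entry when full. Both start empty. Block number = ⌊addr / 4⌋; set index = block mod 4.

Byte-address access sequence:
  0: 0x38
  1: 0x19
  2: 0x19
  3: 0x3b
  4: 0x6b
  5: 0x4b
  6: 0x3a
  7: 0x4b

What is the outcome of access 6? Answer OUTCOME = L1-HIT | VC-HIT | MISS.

OUTCOME = VC-HIT

0: 0x38 (blk 14, set 2) → MISS  vc=[]
1: 0x19 (blk 6, set 2) → MISS  vc=[14]
2: 0x19 (blk 6, set 2) → L1-HIT  vc=[14]
3: 0x3b (blk 14, set 2) → VC-HIT  vc=[6]
4: 0x6b (blk 26, set 2) → MISS  vc=[6, 14]
5: 0x4b (blk 18, set 2) → MISS  vc=[6, 14, 26]
6: 0x3a (blk 14, set 2) → VC-HIT  vc=[6, 18, 26]
7: 0x4b (blk 18, set 2) → VC-HIT  vc=[6, 14, 26]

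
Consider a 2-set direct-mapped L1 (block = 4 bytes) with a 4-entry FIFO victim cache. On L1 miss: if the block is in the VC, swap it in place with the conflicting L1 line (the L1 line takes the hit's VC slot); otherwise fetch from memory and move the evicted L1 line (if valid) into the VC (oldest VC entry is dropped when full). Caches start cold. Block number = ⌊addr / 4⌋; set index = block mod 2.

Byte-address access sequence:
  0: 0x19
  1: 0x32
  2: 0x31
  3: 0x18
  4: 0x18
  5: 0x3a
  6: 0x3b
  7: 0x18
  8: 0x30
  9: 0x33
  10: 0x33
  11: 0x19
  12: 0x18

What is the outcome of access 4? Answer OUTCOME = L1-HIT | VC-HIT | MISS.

OUTCOME = L1-HIT

#0 0x19→b6/s0 MISS; vc=[]
#1 0x32→b12/s0 MISS; vc=[6]
#2 0x31→b12/s0 L1-HIT; vc=[6]
#3 0x18→b6/s0 VC-HIT; vc=[12]
#4 0x18→b6/s0 L1-HIT; vc=[12]
#5 0x3a→b14/s0 MISS; vc=[12,6]
#6 0x3b→b14/s0 L1-HIT; vc=[12,6]
#7 0x18→b6/s0 VC-HIT; vc=[12,14]
#8 0x30→b12/s0 VC-HIT; vc=[6,14]
#9 0x33→b12/s0 L1-HIT; vc=[6,14]
#10 0x33→b12/s0 L1-HIT; vc=[6,14]
#11 0x19→b6/s0 VC-HIT; vc=[12,14]
#12 0x18→b6/s0 L1-HIT; vc=[12,14]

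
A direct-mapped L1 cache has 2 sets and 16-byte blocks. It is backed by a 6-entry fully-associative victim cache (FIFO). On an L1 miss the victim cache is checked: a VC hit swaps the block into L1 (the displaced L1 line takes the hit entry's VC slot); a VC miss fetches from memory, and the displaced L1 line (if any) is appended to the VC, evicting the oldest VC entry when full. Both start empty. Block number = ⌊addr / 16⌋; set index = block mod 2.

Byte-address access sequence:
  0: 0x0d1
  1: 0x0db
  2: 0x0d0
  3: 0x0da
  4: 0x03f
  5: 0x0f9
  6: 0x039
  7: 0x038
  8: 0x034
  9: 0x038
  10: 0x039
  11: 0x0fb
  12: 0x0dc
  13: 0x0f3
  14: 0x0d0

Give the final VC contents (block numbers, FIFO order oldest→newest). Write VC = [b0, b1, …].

0: 0xd1 (blk 13, set 1) → MISS  vc=[]
1: 0xdb (blk 13, set 1) → L1-HIT  vc=[]
2: 0xd0 (blk 13, set 1) → L1-HIT  vc=[]
3: 0xda (blk 13, set 1) → L1-HIT  vc=[]
4: 0x3f (blk 3, set 1) → MISS  vc=[13]
5: 0xf9 (blk 15, set 1) → MISS  vc=[13, 3]
6: 0x39 (blk 3, set 1) → VC-HIT  vc=[13, 15]
7: 0x38 (blk 3, set 1) → L1-HIT  vc=[13, 15]
8: 0x34 (blk 3, set 1) → L1-HIT  vc=[13, 15]
9: 0x38 (blk 3, set 1) → L1-HIT  vc=[13, 15]
10: 0x39 (blk 3, set 1) → L1-HIT  vc=[13, 15]
11: 0xfb (blk 15, set 1) → VC-HIT  vc=[13, 3]
12: 0xdc (blk 13, set 1) → VC-HIT  vc=[15, 3]
13: 0xf3 (blk 15, set 1) → VC-HIT  vc=[13, 3]
14: 0xd0 (blk 13, set 1) → VC-HIT  vc=[15, 3]

VC = [15, 3]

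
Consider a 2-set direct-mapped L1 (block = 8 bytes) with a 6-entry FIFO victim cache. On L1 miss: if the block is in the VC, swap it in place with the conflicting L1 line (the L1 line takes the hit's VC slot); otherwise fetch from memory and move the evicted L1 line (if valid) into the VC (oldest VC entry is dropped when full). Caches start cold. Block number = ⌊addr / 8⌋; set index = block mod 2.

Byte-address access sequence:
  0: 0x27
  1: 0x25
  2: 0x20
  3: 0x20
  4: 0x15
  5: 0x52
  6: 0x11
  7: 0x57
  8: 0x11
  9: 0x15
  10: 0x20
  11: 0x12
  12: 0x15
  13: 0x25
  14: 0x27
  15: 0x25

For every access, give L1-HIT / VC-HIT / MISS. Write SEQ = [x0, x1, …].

SEQ = [MISS, L1-HIT, L1-HIT, L1-HIT, MISS, MISS, VC-HIT, VC-HIT, VC-HIT, L1-HIT, VC-HIT, VC-HIT, L1-HIT, VC-HIT, L1-HIT, L1-HIT]

0: 0x27 (blk 4, set 0) → MISS  vc=[]
1: 0x25 (blk 4, set 0) → L1-HIT  vc=[]
2: 0x20 (blk 4, set 0) → L1-HIT  vc=[]
3: 0x20 (blk 4, set 0) → L1-HIT  vc=[]
4: 0x15 (blk 2, set 0) → MISS  vc=[4]
5: 0x52 (blk 10, set 0) → MISS  vc=[4, 2]
6: 0x11 (blk 2, set 0) → VC-HIT  vc=[4, 10]
7: 0x57 (blk 10, set 0) → VC-HIT  vc=[4, 2]
8: 0x11 (blk 2, set 0) → VC-HIT  vc=[4, 10]
9: 0x15 (blk 2, set 0) → L1-HIT  vc=[4, 10]
10: 0x20 (blk 4, set 0) → VC-HIT  vc=[2, 10]
11: 0x12 (blk 2, set 0) → VC-HIT  vc=[4, 10]
12: 0x15 (blk 2, set 0) → L1-HIT  vc=[4, 10]
13: 0x25 (blk 4, set 0) → VC-HIT  vc=[2, 10]
14: 0x27 (blk 4, set 0) → L1-HIT  vc=[2, 10]
15: 0x25 (blk 4, set 0) → L1-HIT  vc=[2, 10]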